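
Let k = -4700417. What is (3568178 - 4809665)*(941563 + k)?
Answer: 4666568375898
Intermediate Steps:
(3568178 - 4809665)*(941563 + k) = (3568178 - 4809665)*(941563 - 4700417) = -1241487*(-3758854) = 4666568375898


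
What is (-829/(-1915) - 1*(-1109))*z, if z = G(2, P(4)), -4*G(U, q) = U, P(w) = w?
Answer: -1062282/1915 ≈ -554.72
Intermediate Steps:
G(U, q) = -U/4
z = -½ (z = -¼*2 = -½ ≈ -0.50000)
(-829/(-1915) - 1*(-1109))*z = (-829/(-1915) - 1*(-1109))*(-½) = (-829*(-1/1915) + 1109)*(-½) = (829/1915 + 1109)*(-½) = (2124564/1915)*(-½) = -1062282/1915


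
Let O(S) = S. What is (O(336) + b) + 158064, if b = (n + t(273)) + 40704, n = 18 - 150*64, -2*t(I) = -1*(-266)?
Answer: 189389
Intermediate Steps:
t(I) = -133 (t(I) = -(-1)*(-266)/2 = -½*266 = -133)
n = -9582 (n = 18 - 9600 = -9582)
b = 30989 (b = (-9582 - 133) + 40704 = -9715 + 40704 = 30989)
(O(336) + b) + 158064 = (336 + 30989) + 158064 = 31325 + 158064 = 189389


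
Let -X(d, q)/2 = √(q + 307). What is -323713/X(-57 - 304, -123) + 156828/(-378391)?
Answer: -156828/378391 + 323713*√46/184 ≈ 11932.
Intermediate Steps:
X(d, q) = -2*√(307 + q) (X(d, q) = -2*√(q + 307) = -2*√(307 + q))
-323713/X(-57 - 304, -123) + 156828/(-378391) = -323713*(-1/(2*√(307 - 123))) + 156828/(-378391) = -323713*(-√46/184) + 156828*(-1/378391) = -323713*(-√46/184) - 156828/378391 = -(-323713)*√46/184 - 156828/378391 = 323713*√46/184 - 156828/378391 = -156828/378391 + 323713*√46/184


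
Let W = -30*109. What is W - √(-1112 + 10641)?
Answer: -3270 - √9529 ≈ -3367.6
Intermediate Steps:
W = -3270
W - √(-1112 + 10641) = -3270 - √(-1112 + 10641) = -3270 - √9529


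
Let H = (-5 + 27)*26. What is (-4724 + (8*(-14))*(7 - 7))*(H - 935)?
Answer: 1714812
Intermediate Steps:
H = 572 (H = 22*26 = 572)
(-4724 + (8*(-14))*(7 - 7))*(H - 935) = (-4724 + (8*(-14))*(7 - 7))*(572 - 935) = (-4724 - 112*0)*(-363) = (-4724 + 0)*(-363) = -4724*(-363) = 1714812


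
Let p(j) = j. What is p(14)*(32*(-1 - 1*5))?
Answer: -2688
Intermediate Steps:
p(14)*(32*(-1 - 1*5)) = 14*(32*(-1 - 1*5)) = 14*(32*(-1 - 5)) = 14*(32*(-6)) = 14*(-192) = -2688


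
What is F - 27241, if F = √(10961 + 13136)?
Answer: -27241 + √24097 ≈ -27086.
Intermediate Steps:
F = √24097 ≈ 155.23
F - 27241 = √24097 - 27241 = -27241 + √24097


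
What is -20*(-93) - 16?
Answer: 1844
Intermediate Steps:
-20*(-93) - 16 = 1860 - 16 = 1844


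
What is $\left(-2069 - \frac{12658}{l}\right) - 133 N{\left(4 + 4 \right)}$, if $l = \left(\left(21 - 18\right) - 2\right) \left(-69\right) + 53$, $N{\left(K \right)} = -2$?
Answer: $- \frac{8095}{8} \approx -1011.9$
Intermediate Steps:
$l = -16$ ($l = \left(3 - 2\right) \left(-69\right) + 53 = 1 \left(-69\right) + 53 = -69 + 53 = -16$)
$\left(-2069 - \frac{12658}{l}\right) - 133 N{\left(4 + 4 \right)} = \left(-2069 - \frac{12658}{-16}\right) - -266 = \left(-2069 - - \frac{6329}{8}\right) + 266 = \left(-2069 + \frac{6329}{8}\right) + 266 = - \frac{10223}{8} + 266 = - \frac{8095}{8}$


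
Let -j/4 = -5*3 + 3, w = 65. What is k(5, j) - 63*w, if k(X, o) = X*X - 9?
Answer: -4079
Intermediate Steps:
j = 48 (j = -4*(-5*3 + 3) = -4*(-15 + 3) = -4*(-12) = 48)
k(X, o) = -9 + X**2 (k(X, o) = X**2 - 9 = -9 + X**2)
k(5, j) - 63*w = (-9 + 5**2) - 63*65 = (-9 + 25) - 4095 = 16 - 4095 = -4079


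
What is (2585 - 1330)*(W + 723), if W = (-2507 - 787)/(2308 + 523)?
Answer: 2564616345/2831 ≈ 9.0591e+5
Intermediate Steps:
W = -3294/2831 ≈ -1.1635
(2585 - 1330)*(W + 723) = (2585 - 1330)*(-3294/2831 + 723) = 1255*(2043519/2831) = 2564616345/2831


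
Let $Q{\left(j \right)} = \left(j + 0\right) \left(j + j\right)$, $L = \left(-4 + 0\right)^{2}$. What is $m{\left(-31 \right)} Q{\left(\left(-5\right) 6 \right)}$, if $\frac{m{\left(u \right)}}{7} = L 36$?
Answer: $7257600$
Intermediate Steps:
$L = 16$ ($L = \left(-4\right)^{2} = 16$)
$Q{\left(j \right)} = 2 j^{2}$ ($Q{\left(j \right)} = j 2 j = 2 j^{2}$)
$m{\left(u \right)} = 4032$ ($m{\left(u \right)} = 7 \cdot 16 \cdot 36 = 7 \cdot 576 = 4032$)
$m{\left(-31 \right)} Q{\left(\left(-5\right) 6 \right)} = 4032 \cdot 2 \left(\left(-5\right) 6\right)^{2} = 4032 \cdot 2 \left(-30\right)^{2} = 4032 \cdot 2 \cdot 900 = 4032 \cdot 1800 = 7257600$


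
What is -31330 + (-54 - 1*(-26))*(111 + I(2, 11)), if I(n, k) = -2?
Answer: -34382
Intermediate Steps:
-31330 + (-54 - 1*(-26))*(111 + I(2, 11)) = -31330 + (-54 - 1*(-26))*(111 - 2) = -31330 + (-54 + 26)*109 = -31330 - 28*109 = -31330 - 3052 = -34382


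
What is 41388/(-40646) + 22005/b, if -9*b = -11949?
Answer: 1259198643/80946509 ≈ 15.556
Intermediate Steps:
b = 3983/3 (b = -⅑*(-11949) = 3983/3 ≈ 1327.7)
41388/(-40646) + 22005/b = 41388/(-40646) + 22005/(3983/3) = 41388*(-1/40646) + 22005*(3/3983) = -20694/20323 + 66015/3983 = 1259198643/80946509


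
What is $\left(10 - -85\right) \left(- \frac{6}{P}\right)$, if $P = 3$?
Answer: $-190$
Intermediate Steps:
$\left(10 - -85\right) \left(- \frac{6}{P}\right) = \left(10 - -85\right) \left(- \frac{6}{3}\right) = \left(10 + 85\right) \left(\left(-6\right) \frac{1}{3}\right) = 95 \left(-2\right) = -190$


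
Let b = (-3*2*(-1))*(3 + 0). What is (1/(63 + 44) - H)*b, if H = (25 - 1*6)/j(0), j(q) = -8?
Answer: 18369/428 ≈ 42.918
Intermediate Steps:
H = -19/8 (H = (25 - 1*6)/(-8) = (25 - 6)*(-⅛) = 19*(-⅛) = -19/8 ≈ -2.3750)
b = 18 (b = -6*(-1)*3 = 6*3 = 18)
(1/(63 + 44) - H)*b = (1/(63 + 44) - 1*(-19/8))*18 = (1/107 + 19/8)*18 = (2041/856)*18 = 18369/428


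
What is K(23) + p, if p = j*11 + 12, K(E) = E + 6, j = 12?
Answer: 173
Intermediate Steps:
K(E) = 6 + E
p = 144 (p = 12*11 + 12 = 132 + 12 = 144)
K(23) + p = (6 + 23) + 144 = 29 + 144 = 173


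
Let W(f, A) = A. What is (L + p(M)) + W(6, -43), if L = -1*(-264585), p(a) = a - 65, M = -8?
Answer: 264469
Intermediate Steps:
p(a) = -65 + a
L = 264585
(L + p(M)) + W(6, -43) = (264585 + (-65 - 8)) - 43 = (264585 - 73) - 43 = 264512 - 43 = 264469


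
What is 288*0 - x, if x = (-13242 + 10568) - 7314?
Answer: 9988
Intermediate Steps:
x = -9988 (x = -2674 - 7314 = -9988)
288*0 - x = 288*0 - 1*(-9988) = 0 + 9988 = 9988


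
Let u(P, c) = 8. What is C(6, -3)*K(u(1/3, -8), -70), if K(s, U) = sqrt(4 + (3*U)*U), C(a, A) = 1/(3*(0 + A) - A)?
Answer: -2*sqrt(919)/3 ≈ -20.210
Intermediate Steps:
C(a, A) = 1/(2*A) (C(a, A) = 1/(3*A - A) = 1/(2*A))
K(s, U) = sqrt(4 + 3*U**2)
C(6, -3)*K(u(1/3, -8), -70) = ((1/2)/(-3))*sqrt(4 + 3*(-70)**2) = ((1/2)*(-1/3))*sqrt(4 + 3*4900) = -sqrt(4 + 14700)/6 = -2*sqrt(919)/3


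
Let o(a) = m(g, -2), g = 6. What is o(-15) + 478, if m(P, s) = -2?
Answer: 476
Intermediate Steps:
o(a) = -2
o(-15) + 478 = -2 + 478 = 476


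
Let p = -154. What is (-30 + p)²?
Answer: 33856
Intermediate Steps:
(-30 + p)² = (-30 - 154)² = (-184)² = 33856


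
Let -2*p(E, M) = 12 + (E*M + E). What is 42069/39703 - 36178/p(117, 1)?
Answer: 1441549621/4883469 ≈ 295.19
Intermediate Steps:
p(E, M) = -6 - E/2 - E*M/2 (p(E, M) = -(12 + (E*M + E))/2 = -(12 + (E + E*M))/2 = -(12 + E + E*M)/2 = -6 - E/2 - E*M/2)
42069/39703 - 36178/p(117, 1) = 42069/39703 - 36178/(-6 - ½*117 - ½*117*1) = 42069*(1/39703) - 36178/(-6 - 117/2 - 117/2) = 42069/39703 - 36178/(-123) = 42069/39703 - 36178*(-1/123) = 42069/39703 + 36178/123 = 1441549621/4883469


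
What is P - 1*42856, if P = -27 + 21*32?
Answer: -42211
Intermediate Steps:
P = 645 (P = -27 + 672 = 645)
P - 1*42856 = 645 - 1*42856 = 645 - 42856 = -42211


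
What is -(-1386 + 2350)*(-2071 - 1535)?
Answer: 3476184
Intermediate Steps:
-(-1386 + 2350)*(-2071 - 1535) = -964*(-3606) = -1*(-3476184) = 3476184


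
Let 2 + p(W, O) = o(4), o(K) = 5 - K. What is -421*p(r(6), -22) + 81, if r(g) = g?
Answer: 502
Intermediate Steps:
p(W, O) = -1 (p(W, O) = -2 + (5 - 1*4) = -2 + (5 - 4) = -2 + 1 = -1)
-421*p(r(6), -22) + 81 = -421*(-1) + 81 = 421 + 81 = 502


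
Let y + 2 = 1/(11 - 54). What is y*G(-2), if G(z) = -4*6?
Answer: 2088/43 ≈ 48.558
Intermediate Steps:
G(z) = -24
y = -87/43 (y = -2 + 1/(11 - 54) = -2 + 1/(-43) = -2 - 1/43 = -87/43 ≈ -2.0233)
y*G(-2) = -87/43*(-24) = 2088/43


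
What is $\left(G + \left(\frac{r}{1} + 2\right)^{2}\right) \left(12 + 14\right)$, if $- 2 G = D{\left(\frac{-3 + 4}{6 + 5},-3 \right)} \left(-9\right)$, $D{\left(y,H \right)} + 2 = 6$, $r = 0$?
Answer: $572$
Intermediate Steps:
$D{\left(y,H \right)} = 4$ ($D{\left(y,H \right)} = -2 + 6 = 4$)
$G = 18$ ($G = - \frac{4 \left(-9\right)}{2} = \left(- \frac{1}{2}\right) \left(-36\right) = 18$)
$\left(G + \left(\frac{r}{1} + 2\right)^{2}\right) \left(12 + 14\right) = \left(18 + \left(\frac{0}{1} + 2\right)^{2}\right) \left(12 + 14\right) = \left(18 + \left(0 \cdot 1 + 2\right)^{2}\right) 26 = \left(18 + \left(0 + 2\right)^{2}\right) 26 = \left(18 + 2^{2}\right) 26 = \left(18 + 4\right) 26 = 22 \cdot 26 = 572$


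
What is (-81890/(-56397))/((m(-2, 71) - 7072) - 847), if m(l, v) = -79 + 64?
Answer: -40945/223726899 ≈ -0.00018301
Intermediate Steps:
m(l, v) = -15
(-81890/(-56397))/((m(-2, 71) - 7072) - 847) = (-81890/(-56397))/((-15 - 7072) - 847) = (-81890*(-1/56397))/(-7087 - 847) = (81890/56397)/(-7934) = (81890/56397)*(-1/7934) = -40945/223726899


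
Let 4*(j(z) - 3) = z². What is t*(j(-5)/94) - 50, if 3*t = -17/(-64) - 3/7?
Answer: -25269901/505344 ≈ -50.005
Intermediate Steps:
j(z) = 3 + z²/4
t = -73/1344 (t = (-17/(-64) - 3/7)/3 = (-17*(-1/64) - 3*⅐)/3 = (17/64 - 3/7)/3 = (⅓)*(-73/448) = -73/1344 ≈ -0.054315)
t*(j(-5)/94) - 50 = -73*(3 + (¼)*(-5)²)/(1344*94) - 50 = -73*(3 + (¼)*25)/(1344*94) - 50 = -73*(3 + 25/4)/(1344*94) - 50 = -2701/(5376*94) - 50 = -73/1344*37/376 - 50 = -2701/505344 - 50 = -25269901/505344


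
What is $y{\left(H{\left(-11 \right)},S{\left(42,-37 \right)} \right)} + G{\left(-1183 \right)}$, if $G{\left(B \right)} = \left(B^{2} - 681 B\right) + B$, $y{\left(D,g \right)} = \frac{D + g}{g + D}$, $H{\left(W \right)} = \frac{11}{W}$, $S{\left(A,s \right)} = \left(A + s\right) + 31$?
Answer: $2203930$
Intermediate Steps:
$S{\left(A,s \right)} = 31 + A + s$
$y{\left(D,g \right)} = 1$ ($y{\left(D,g \right)} = \frac{D + g}{D + g} = 1$)
$G{\left(B \right)} = B^{2} - 680 B$
$y{\left(H{\left(-11 \right)},S{\left(42,-37 \right)} \right)} + G{\left(-1183 \right)} = 1 - 1183 \left(-680 - 1183\right) = 1 - -2203929 = 1 + 2203929 = 2203930$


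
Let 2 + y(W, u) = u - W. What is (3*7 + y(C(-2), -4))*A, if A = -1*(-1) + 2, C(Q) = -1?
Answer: 48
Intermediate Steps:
y(W, u) = -2 + u - W (y(W, u) = -2 + (u - W) = -2 + u - W)
A = 3 (A = 1 + 2 = 3)
(3*7 + y(C(-2), -4))*A = (3*7 + (-2 - 4 - 1*(-1)))*3 = (21 + (-2 - 4 + 1))*3 = (21 - 5)*3 = 16*3 = 48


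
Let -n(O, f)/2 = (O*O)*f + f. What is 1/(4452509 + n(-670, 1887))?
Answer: -1/1689699865 ≈ -5.9182e-10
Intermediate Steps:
n(O, f) = -2*f - 2*f*O² (n(O, f) = -2*((O*O)*f + f) = -2*(O²*f + f) = -2*(f*O² + f) = -2*(f + f*O²) = -2*f - 2*f*O²)
1/(4452509 + n(-670, 1887)) = 1/(4452509 - 2*1887*(1 + (-670)²)) = 1/(4452509 - 2*1887*(1 + 448900)) = 1/(4452509 - 2*1887*448901) = 1/(4452509 - 1694152374) = 1/(-1689699865) = -1/1689699865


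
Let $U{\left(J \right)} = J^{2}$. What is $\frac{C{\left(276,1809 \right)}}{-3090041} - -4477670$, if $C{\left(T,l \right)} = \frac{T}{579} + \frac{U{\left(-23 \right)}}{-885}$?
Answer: $\frac{2363289388386919027}{527794453005} \approx 4.4777 \cdot 10^{6}$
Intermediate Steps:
$C{\left(T,l \right)} = - \frac{529}{885} + \frac{T}{579}$ ($C{\left(T,l \right)} = \frac{T}{579} + \frac{\left(-23\right)^{2}}{-885} = T \frac{1}{579} + 529 \left(- \frac{1}{885}\right) = \frac{T}{579} - \frac{529}{885} = - \frac{529}{885} + \frac{T}{579}$)
$\frac{C{\left(276,1809 \right)}}{-3090041} - -4477670 = \frac{- \frac{529}{885} + \frac{1}{579} \cdot 276}{-3090041} - -4477670 = \left(- \frac{529}{885} + \frac{92}{193}\right) \left(- \frac{1}{3090041}\right) + 4477670 = \left(- \frac{20677}{170805}\right) \left(- \frac{1}{3090041}\right) + 4477670 = \frac{20677}{527794453005} + 4477670 = \frac{2363289388386919027}{527794453005}$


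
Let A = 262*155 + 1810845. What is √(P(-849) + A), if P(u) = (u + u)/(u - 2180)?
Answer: √16986810386897/3029 ≈ 1360.7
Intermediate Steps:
P(u) = 2*u/(-2180 + u) (P(u) = (2*u)/(-2180 + u) = 2*u/(-2180 + u))
A = 1851455 (A = 40610 + 1810845 = 1851455)
√(P(-849) + A) = √(2*(-849)/(-2180 - 849) + 1851455) = √(2*(-849)/(-3029) + 1851455) = √(2*(-849)*(-1/3029) + 1851455) = √(1698/3029 + 1851455) = √(5608058893/3029) = √16986810386897/3029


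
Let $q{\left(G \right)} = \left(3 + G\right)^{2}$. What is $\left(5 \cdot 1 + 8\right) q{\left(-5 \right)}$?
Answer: $52$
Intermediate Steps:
$\left(5 \cdot 1 + 8\right) q{\left(-5 \right)} = \left(5 \cdot 1 + 8\right) \left(3 - 5\right)^{2} = \left(5 + 8\right) \left(-2\right)^{2} = 13 \cdot 4 = 52$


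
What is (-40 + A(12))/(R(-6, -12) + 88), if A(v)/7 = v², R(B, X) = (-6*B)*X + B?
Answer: -484/175 ≈ -2.7657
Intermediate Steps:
R(B, X) = B - 6*B*X (R(B, X) = -6*B*X + B = B - 6*B*X)
A(v) = 7*v²
(-40 + A(12))/(R(-6, -12) + 88) = (-40 + 7*12²)/(-6*(1 - 6*(-12)) + 88) = (-40 + 7*144)/(-6*(1 + 72) + 88) = (-40 + 1008)/(-6*73 + 88) = 968/(-438 + 88) = 968/(-350) = 968*(-1/350) = -484/175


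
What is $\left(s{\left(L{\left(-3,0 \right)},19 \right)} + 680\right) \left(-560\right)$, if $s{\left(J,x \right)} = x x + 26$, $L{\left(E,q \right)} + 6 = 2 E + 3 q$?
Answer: $-597520$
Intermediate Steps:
$L{\left(E,q \right)} = -6 + 2 E + 3 q$ ($L{\left(E,q \right)} = -6 + \left(2 E + 3 q\right) = -6 + 2 E + 3 q$)
$s{\left(J,x \right)} = 26 + x^{2}$ ($s{\left(J,x \right)} = x^{2} + 26 = 26 + x^{2}$)
$\left(s{\left(L{\left(-3,0 \right)},19 \right)} + 680\right) \left(-560\right) = \left(\left(26 + 19^{2}\right) + 680\right) \left(-560\right) = \left(\left(26 + 361\right) + 680\right) \left(-560\right) = \left(387 + 680\right) \left(-560\right) = 1067 \left(-560\right) = -597520$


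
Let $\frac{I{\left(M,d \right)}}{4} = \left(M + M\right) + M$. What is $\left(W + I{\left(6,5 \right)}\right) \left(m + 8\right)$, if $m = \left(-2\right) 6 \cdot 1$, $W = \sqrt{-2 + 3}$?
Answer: $-292$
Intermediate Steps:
$I{\left(M,d \right)} = 12 M$ ($I{\left(M,d \right)} = 4 \left(\left(M + M\right) + M\right) = 4 \left(2 M + M\right) = 4 \cdot 3 M = 12 M$)
$W = 1$ ($W = \sqrt{1} = 1$)
$m = -12$ ($m = \left(-12\right) 1 = -12$)
$\left(W + I{\left(6,5 \right)}\right) \left(m + 8\right) = \left(1 + 12 \cdot 6\right) \left(-12 + 8\right) = \left(1 + 72\right) \left(-4\right) = 73 \left(-4\right) = -292$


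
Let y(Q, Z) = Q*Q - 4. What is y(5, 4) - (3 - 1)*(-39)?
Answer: 99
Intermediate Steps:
y(Q, Z) = -4 + Q² (y(Q, Z) = Q² - 4 = -4 + Q²)
y(5, 4) - (3 - 1)*(-39) = (-4 + 5²) - (3 - 1)*(-39) = (-4 + 25) - 1*2*(-39) = 21 - 2*(-39) = 21 + 78 = 99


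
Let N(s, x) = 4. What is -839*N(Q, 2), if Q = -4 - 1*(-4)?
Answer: -3356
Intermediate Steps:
Q = 0 (Q = -4 + 4 = 0)
-839*N(Q, 2) = -839*4 = -3356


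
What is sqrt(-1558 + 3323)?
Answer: sqrt(1765) ≈ 42.012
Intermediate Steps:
sqrt(-1558 + 3323) = sqrt(1765)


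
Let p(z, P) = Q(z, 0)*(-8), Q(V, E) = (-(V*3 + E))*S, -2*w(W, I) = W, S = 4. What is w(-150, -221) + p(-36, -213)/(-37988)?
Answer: 713139/9497 ≈ 75.091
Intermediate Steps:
w(W, I) = -W/2
Q(V, E) = -12*V - 4*E (Q(V, E) = -(V*3 + E)*4 = -(3*V + E)*4 = -(E + 3*V)*4 = (-E - 3*V)*4 = -12*V - 4*E)
p(z, P) = 96*z (p(z, P) = (-12*z - 4*0)*(-8) = (-12*z + 0)*(-8) = -12*z*(-8) = 96*z)
w(-150, -221) + p(-36, -213)/(-37988) = -½*(-150) + (96*(-36))/(-37988) = 75 - 3456*(-1/37988) = 75 + 864/9497 = 713139/9497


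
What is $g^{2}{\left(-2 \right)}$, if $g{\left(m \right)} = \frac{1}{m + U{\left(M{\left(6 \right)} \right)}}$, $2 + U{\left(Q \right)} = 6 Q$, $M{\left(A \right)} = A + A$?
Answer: $\frac{1}{4624} \approx 0.00021626$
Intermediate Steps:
$M{\left(A \right)} = 2 A$
$U{\left(Q \right)} = -2 + 6 Q$
$g{\left(m \right)} = \frac{1}{70 + m}$ ($g{\left(m \right)} = \frac{1}{m - \left(2 - 6 \cdot 2 \cdot 6\right)} = \frac{1}{m + \left(-2 + 6 \cdot 12\right)} = \frac{1}{m + \left(-2 + 72\right)} = \frac{1}{m + 70} = \frac{1}{70 + m}$)
$g^{2}{\left(-2 \right)} = \left(\frac{1}{70 - 2}\right)^{2} = \left(\frac{1}{68}\right)^{2} = \frac{1}{4624}$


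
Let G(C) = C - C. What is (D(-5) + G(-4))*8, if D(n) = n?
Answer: -40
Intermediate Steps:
G(C) = 0
(D(-5) + G(-4))*8 = (-5 + 0)*8 = -5*8 = -40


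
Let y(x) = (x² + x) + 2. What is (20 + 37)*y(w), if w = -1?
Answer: 114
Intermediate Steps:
y(x) = 2 + x + x² (y(x) = (x + x²) + 2 = 2 + x + x²)
(20 + 37)*y(w) = (20 + 37)*(2 - 1 + (-1)²) = 57*(2 - 1 + 1) = 57*2 = 114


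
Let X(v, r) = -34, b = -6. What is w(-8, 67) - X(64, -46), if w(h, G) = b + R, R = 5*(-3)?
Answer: 13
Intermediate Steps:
R = -15
w(h, G) = -21 (w(h, G) = -6 - 15 = -21)
w(-8, 67) - X(64, -46) = -21 - 1*(-34) = -21 + 34 = 13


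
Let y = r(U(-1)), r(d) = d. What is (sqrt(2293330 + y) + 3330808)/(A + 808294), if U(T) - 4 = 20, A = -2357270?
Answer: -32027/14894 - sqrt(2293354)/1548976 ≈ -2.1513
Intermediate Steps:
U(T) = 24 (U(T) = 4 + 20 = 24)
y = 24
(sqrt(2293330 + y) + 3330808)/(A + 808294) = (sqrt(2293330 + 24) + 3330808)/(-2357270 + 808294) = (sqrt(2293354) + 3330808)/(-1548976) = (3330808 + sqrt(2293354))*(-1/1548976) = -32027/14894 - sqrt(2293354)/1548976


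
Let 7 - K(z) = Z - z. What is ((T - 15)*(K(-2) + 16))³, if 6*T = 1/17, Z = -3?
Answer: -228771768896/4913 ≈ -4.6565e+7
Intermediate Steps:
T = 1/102 (T = (⅙)/17 = (⅙)*(1/17) = 1/102 ≈ 0.0098039)
K(z) = 10 + z (K(z) = 7 - (-3 - z) = 7 + (3 + z) = 10 + z)
((T - 15)*(K(-2) + 16))³ = ((1/102 - 15)*((10 - 2) + 16))³ = (-1529*(8 + 16)/102)³ = (-1529/102*24)³ = (-6116/17)³ = -228771768896/4913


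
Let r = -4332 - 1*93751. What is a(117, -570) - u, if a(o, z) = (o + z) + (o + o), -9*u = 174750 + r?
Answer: 74696/9 ≈ 8299.6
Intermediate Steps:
r = -98083 (r = -4332 - 93751 = -98083)
u = -76667/9 (u = -(174750 - 98083)/9 = -⅑*76667 = -76667/9 ≈ -8518.6)
a(o, z) = z + 3*o (a(o, z) = (o + z) + 2*o = z + 3*o)
a(117, -570) - u = (-570 + 3*117) - 1*(-76667/9) = (-570 + 351) + 76667/9 = -219 + 76667/9 = 74696/9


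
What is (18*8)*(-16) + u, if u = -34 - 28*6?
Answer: -2506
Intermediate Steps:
u = -202 (u = -34 - 168 = -202)
(18*8)*(-16) + u = (18*8)*(-16) - 202 = 144*(-16) - 202 = -2304 - 202 = -2506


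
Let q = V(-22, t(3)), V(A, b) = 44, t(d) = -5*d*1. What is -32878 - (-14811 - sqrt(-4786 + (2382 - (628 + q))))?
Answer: -18067 + 2*I*sqrt(769) ≈ -18067.0 + 55.462*I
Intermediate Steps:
t(d) = -5*d
q = 44
-32878 - (-14811 - sqrt(-4786 + (2382 - (628 + q)))) = -32878 - (-14811 - sqrt(-4786 + (2382 - (628 + 44)))) = -32878 - (-14811 - sqrt(-4786 + (2382 - 1*672))) = -32878 - (-14811 - sqrt(-4786 + (2382 - 672))) = -32878 - (-14811 - sqrt(-4786 + 1710)) = -32878 - (-14811 - sqrt(-3076)) = -32878 - (-14811 - 2*I*sqrt(769)) = -32878 + (14811 + 2*I*sqrt(769)) = -18067 + 2*I*sqrt(769)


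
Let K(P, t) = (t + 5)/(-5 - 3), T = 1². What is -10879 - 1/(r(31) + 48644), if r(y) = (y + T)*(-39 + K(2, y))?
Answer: -514054509/47252 ≈ -10879.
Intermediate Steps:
T = 1
K(P, t) = -5/8 - t/8 (K(P, t) = (5 + t)/(-8) = (5 + t)*(-⅛) = -5/8 - t/8)
r(y) = (1 + y)*(-317/8 - y/8) (r(y) = (y + 1)*(-39 + (-5/8 - y/8)) = (1 + y)*(-317/8 - y/8))
-10879 - 1/(r(31) + 48644) = -10879 - 1/((-317/8 - 159/4*31 - ⅛*31²) + 48644) = -10879 - 1/((-317/8 - 4929/4 - ⅛*961) + 48644) = -10879 - 1/((-317/8 - 4929/4 - 961/8) + 48644) = -10879 - 1/(-1392 + 48644) = -10879 - 1/47252 = -514054509/47252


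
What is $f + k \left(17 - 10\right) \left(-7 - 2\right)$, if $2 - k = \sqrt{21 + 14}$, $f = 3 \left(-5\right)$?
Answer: $-141 + 63 \sqrt{35} \approx 231.71$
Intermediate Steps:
$f = -15$
$k = 2 - \sqrt{35}$ ($k = 2 - \sqrt{21 + 14} = 2 - \sqrt{35} \approx -3.9161$)
$f + k \left(17 - 10\right) \left(-7 - 2\right) = -15 + \left(2 - \sqrt{35}\right) \left(17 - 10\right) \left(-7 - 2\right) = -15 + \left(2 - \sqrt{35}\right) 7 \left(-9\right) = -15 + \left(2 - \sqrt{35}\right) \left(-63\right) = -15 - \left(126 - 63 \sqrt{35}\right) = -141 + 63 \sqrt{35}$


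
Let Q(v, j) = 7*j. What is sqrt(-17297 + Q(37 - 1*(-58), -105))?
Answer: 28*I*sqrt(23) ≈ 134.28*I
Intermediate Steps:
sqrt(-17297 + Q(37 - 1*(-58), -105)) = sqrt(-17297 + 7*(-105)) = sqrt(-17297 - 735) = sqrt(-18032) = 28*I*sqrt(23)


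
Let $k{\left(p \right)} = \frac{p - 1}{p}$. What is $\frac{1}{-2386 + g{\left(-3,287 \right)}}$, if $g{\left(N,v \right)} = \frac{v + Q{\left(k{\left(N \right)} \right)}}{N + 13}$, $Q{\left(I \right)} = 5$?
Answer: $- \frac{5}{11784} \approx -0.0004243$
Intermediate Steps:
$k{\left(p \right)} = \frac{-1 + p}{p}$
$g{\left(N,v \right)} = \frac{5 + v}{13 + N}$ ($g{\left(N,v \right)} = \frac{v + 5}{N + 13} = \frac{5 + v}{13 + N}$)
$\frac{1}{-2386 + g{\left(-3,287 \right)}} = \frac{1}{-2386 + \frac{5 + 287}{13 - 3}} = \frac{1}{-2386 + \frac{1}{10} \cdot 292} = \frac{1}{-2386 + \frac{146}{5}} = \frac{1}{- \frac{11784}{5}} = - \frac{5}{11784}$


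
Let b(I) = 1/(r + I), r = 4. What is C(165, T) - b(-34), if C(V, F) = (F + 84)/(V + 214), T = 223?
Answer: 9589/11370 ≈ 0.84336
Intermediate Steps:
b(I) = 1/(4 + I)
C(V, F) = (84 + F)/(214 + V)
C(165, T) - b(-34) = (84 + 223)/(214 + 165) - 1/(4 - 34) = 307/379 - 1/(-30) = (1/379)*307 - 1*(-1/30) = 307/379 + 1/30 = 9589/11370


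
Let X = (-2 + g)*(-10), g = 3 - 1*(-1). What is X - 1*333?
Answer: -353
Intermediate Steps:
g = 4 (g = 3 + 1 = 4)
X = -20 (X = (-2 + 4)*(-10) = 2*(-10) = -20)
X - 1*333 = -20 - 1*333 = -20 - 333 = -353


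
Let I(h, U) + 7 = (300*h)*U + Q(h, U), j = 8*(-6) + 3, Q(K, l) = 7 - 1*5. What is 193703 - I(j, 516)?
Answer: 7159708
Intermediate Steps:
Q(K, l) = 2 (Q(K, l) = 7 - 5 = 2)
j = -45 (j = -48 + 3 = -45)
I(h, U) = -5 + 300*U*h (I(h, U) = -7 + ((300*h)*U + 2) = -7 + (300*U*h + 2) = -7 + (2 + 300*U*h) = -5 + 300*U*h)
193703 - I(j, 516) = 193703 - (-5 + 300*516*(-45)) = 193703 - (-5 - 6966000) = 193703 - 1*(-6966005) = 193703 + 6966005 = 7159708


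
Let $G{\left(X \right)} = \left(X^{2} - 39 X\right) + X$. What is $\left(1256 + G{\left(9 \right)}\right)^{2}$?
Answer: $990025$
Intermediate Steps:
$G{\left(X \right)} = X^{2} - 38 X$
$\left(1256 + G{\left(9 \right)}\right)^{2} = \left(1256 + 9 \left(-38 + 9\right)\right)^{2} = \left(1256 + 9 \left(-29\right)\right)^{2} = \left(1256 - 261\right)^{2} = 995^{2} = 990025$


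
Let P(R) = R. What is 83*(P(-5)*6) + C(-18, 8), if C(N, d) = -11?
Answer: -2501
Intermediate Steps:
83*(P(-5)*6) + C(-18, 8) = 83*(-5*6) - 11 = 83*(-30) - 11 = -2490 - 11 = -2501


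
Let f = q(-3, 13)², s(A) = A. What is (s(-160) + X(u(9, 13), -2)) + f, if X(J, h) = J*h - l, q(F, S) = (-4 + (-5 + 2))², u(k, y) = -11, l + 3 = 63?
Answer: 2203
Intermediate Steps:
l = 60 (l = -3 + 63 = 60)
q(F, S) = 49 (q(F, S) = (-4 - 3)² = (-7)² = 49)
X(J, h) = -60 + J*h (X(J, h) = J*h - 1*60 = J*h - 60 = -60 + J*h)
f = 2401 (f = 49² = 2401)
(s(-160) + X(u(9, 13), -2)) + f = (-160 + (-60 - 11*(-2))) + 2401 = (-160 + (-60 + 22)) + 2401 = (-160 - 38) + 2401 = -198 + 2401 = 2203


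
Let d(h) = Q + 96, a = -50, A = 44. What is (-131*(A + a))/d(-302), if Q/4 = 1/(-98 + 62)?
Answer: 7074/863 ≈ 8.1970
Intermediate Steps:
Q = -⅑ (Q = 4/(-98 + 62) = 4/(-36) = 4*(-1/36) = -⅑ ≈ -0.11111)
d(h) = 863/9 (d(h) = -⅑ + 96 = 863/9)
(-131*(A + a))/d(-302) = (-131*(44 - 50))/(863/9) = -131*(-6)*(9/863) = 786*(9/863) = 7074/863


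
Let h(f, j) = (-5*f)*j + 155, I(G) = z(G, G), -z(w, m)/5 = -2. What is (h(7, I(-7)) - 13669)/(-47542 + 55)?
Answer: 13864/47487 ≈ 0.29195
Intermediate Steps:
z(w, m) = 10 (z(w, m) = -5*(-2) = 10)
I(G) = 10
h(f, j) = 155 - 5*f*j (h(f, j) = -5*f*j + 155 = 155 - 5*f*j)
(h(7, I(-7)) - 13669)/(-47542 + 55) = ((155 - 5*7*10) - 13669)/(-47542 + 55) = ((155 - 350) - 13669)/(-47487) = (-195 - 13669)*(-1/47487) = -13864*(-1/47487) = 13864/47487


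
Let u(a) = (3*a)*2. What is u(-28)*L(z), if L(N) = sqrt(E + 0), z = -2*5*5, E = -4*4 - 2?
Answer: -504*I*sqrt(2) ≈ -712.76*I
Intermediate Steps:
E = -18 (E = -16 - 2 = -18)
z = -50 (z = -10*5 = -50)
u(a) = 6*a
L(N) = 3*I*sqrt(2) (L(N) = sqrt(-18 + 0) = sqrt(-18) = 3*I*sqrt(2))
u(-28)*L(z) = (6*(-28))*(3*I*sqrt(2)) = -504*I*sqrt(2)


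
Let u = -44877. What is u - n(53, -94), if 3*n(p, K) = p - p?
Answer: -44877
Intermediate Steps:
n(p, K) = 0 (n(p, K) = (p - p)/3 = (⅓)*0 = 0)
u - n(53, -94) = -44877 - 1*0 = -44877 + 0 = -44877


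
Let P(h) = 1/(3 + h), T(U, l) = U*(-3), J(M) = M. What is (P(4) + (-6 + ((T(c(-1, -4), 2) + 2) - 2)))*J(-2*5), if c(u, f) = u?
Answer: 200/7 ≈ 28.571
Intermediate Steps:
T(U, l) = -3*U
(P(4) + (-6 + ((T(c(-1, -4), 2) + 2) - 2)))*J(-2*5) = (1/(3 + 4) + (-6 + ((-3*(-1) + 2) - 2)))*(-2*5) = (1/7 + (-6 + ((3 + 2) - 2)))*(-10) = (⅐ + (-6 + (5 - 2)))*(-10) = (⅐ + (-6 + 3))*(-10) = (⅐ - 3)*(-10) = -20/7*(-10) = 200/7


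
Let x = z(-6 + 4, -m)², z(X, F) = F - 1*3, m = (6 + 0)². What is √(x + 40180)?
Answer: √41701 ≈ 204.21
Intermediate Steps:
m = 36 (m = 6² = 36)
z(X, F) = -3 + F (z(X, F) = F - 3 = -3 + F)
x = 1521 (x = (-3 - 1*36)² = (-3 - 36)² = (-39)² = 1521)
√(x + 40180) = √(1521 + 40180) = √41701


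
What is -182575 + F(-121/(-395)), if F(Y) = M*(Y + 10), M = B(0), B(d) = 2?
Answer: -72108983/395 ≈ -1.8255e+5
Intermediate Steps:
M = 2
F(Y) = 20 + 2*Y (F(Y) = 2*(Y + 10) = 2*(10 + Y) = 20 + 2*Y)
-182575 + F(-121/(-395)) = -182575 + (20 + 2*(-121/(-395))) = -182575 + (20 + 2*(-121*(-1/395))) = -182575 + (20 + 2*(121/395)) = -182575 + (20 + 242/395) = -182575 + 8142/395 = -72108983/395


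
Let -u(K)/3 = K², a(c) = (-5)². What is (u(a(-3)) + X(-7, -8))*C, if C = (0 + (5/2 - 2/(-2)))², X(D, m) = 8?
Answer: -91483/4 ≈ -22871.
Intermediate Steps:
a(c) = 25
u(K) = -3*K²
C = 49/4 (C = (0 + (5*(½) - 2*(-½)))² = (0 + (5/2 + 1))² = (0 + 7/2)² = (7/2)² = 49/4 ≈ 12.250)
(u(a(-3)) + X(-7, -8))*C = (-3*25² + 8)*(49/4) = (-3*625 + 8)*(49/4) = (-1875 + 8)*(49/4) = -1867*49/4 = -91483/4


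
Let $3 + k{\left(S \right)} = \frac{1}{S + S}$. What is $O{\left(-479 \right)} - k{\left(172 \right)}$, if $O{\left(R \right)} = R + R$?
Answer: $- \frac{328521}{344} \approx -955.0$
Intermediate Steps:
$O{\left(R \right)} = 2 R$
$k{\left(S \right)} = -3 + \frac{1}{2 S}$ ($k{\left(S \right)} = -3 + \frac{1}{S + S} = -3 + \frac{1}{2 S}$)
$O{\left(-479 \right)} - k{\left(172 \right)} = 2 \left(-479\right) - \left(-3 + \frac{1}{2 \cdot 172}\right) = -958 - \left(-3 + \frac{1}{2} \cdot \frac{1}{172}\right) = -958 - \left(-3 + \frac{1}{344}\right) = -958 - - \frac{1031}{344} = -958 + \frac{1031}{344} = - \frac{328521}{344}$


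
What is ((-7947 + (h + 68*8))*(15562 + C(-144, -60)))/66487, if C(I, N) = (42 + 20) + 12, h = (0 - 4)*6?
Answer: -116128572/66487 ≈ -1746.6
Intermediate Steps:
h = -24 (h = -4*6 = -24)
C(I, N) = 74 (C(I, N) = 62 + 12 = 74)
((-7947 + (h + 68*8))*(15562 + C(-144, -60)))/66487 = ((-7947 + (-24 + 68*8))*(15562 + 74))/66487 = ((-7947 + (-24 + 544))*15636)*(1/66487) = ((-7947 + 520)*15636)*(1/66487) = -7427*15636*(1/66487) = -116128572*1/66487 = -116128572/66487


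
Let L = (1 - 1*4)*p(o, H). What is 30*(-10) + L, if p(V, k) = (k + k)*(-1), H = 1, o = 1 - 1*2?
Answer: -294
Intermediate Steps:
o = -1 (o = 1 - 2 = -1)
p(V, k) = -2*k (p(V, k) = (2*k)*(-1) = -2*k)
L = 6 (L = (1 - 1*4)*(-2*1) = (1 - 4)*(-2) = -3*(-2) = 6)
30*(-10) + L = 30*(-10) + 6 = -300 + 6 = -294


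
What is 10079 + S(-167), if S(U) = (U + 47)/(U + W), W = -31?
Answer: 332627/33 ≈ 10080.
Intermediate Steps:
S(U) = (47 + U)/(-31 + U) (S(U) = (U + 47)/(U - 31) = (47 + U)/(-31 + U))
10079 + S(-167) = 10079 + (47 - 167)/(-31 - 167) = 10079 - 120/(-198) = 10079 - 1/198*(-120) = 10079 + 20/33 = 332627/33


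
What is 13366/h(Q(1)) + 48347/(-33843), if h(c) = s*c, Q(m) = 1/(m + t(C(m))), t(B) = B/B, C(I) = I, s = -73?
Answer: -908220407/2470539 ≈ -367.62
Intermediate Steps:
t(B) = 1
Q(m) = 1/(1 + m) (Q(m) = 1/(m + 1) = 1/(1 + m))
h(c) = -73*c
13366/h(Q(1)) + 48347/(-33843) = 13366/((-73/(1 + 1))) + 48347/(-33843) = 13366/((-73/2)) + 48347*(-1/33843) = 13366/((-73*½)) - 48347/33843 = 13366/(-73/2) - 48347/33843 = 13366*(-2/73) - 48347/33843 = -26732/73 - 48347/33843 = -908220407/2470539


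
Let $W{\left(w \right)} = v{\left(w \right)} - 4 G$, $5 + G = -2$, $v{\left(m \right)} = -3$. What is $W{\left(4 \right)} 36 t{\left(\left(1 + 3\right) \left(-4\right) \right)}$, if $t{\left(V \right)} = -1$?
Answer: $-900$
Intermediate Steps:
$G = -7$ ($G = -5 - 2 = -7$)
$W{\left(w \right)} = 25$ ($W{\left(w \right)} = -3 - -28 = -3 + 28 = 25$)
$W{\left(4 \right)} 36 t{\left(\left(1 + 3\right) \left(-4\right) \right)} = 25 \cdot 36 \left(-1\right) = 900 \left(-1\right) = -900$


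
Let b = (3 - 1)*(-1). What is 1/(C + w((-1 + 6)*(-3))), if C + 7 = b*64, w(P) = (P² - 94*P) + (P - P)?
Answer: 1/1500 ≈ 0.00066667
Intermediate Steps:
b = -2 (b = 2*(-1) = -2)
w(P) = P² - 94*P (w(P) = (P² - 94*P) + 0 = P² - 94*P)
C = -135 (C = -7 - 2*64 = -7 - 128 = -135)
1/(C + w((-1 + 6)*(-3))) = 1/(-135 + ((-1 + 6)*(-3))*(-94 + (-1 + 6)*(-3))) = 1/(-135 + (5*(-3))*(-94 + 5*(-3))) = 1/(-135 - 15*(-94 - 15)) = 1/(-135 - 15*(-109)) = 1/(-135 + 1635) = 1/1500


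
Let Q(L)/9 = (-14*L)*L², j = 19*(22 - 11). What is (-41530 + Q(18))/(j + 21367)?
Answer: -388181/10788 ≈ -35.983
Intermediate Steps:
j = 209 (j = 19*11 = 209)
Q(L) = -126*L³ (Q(L) = 9*((-14*L)*L²) = 9*(-14*L³) = -126*L³)
(-41530 + Q(18))/(j + 21367) = (-41530 - 126*18³)/(209 + 21367) = (-41530 - 126*5832)/21576 = (-41530 - 734832)*(1/21576) = -776362*1/21576 = -388181/10788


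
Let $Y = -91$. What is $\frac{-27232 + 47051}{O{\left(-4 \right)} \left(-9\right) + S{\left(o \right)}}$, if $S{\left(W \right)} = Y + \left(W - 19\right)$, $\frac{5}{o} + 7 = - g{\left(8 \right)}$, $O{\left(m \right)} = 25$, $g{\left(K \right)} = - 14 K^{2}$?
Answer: $- \frac{17619091}{297810} \approx -59.162$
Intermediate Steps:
$o = \frac{5}{889}$ ($o = \frac{5}{-7 - - 14 \cdot 8^{2}} = \frac{5}{-7 - \left(-14\right) 64} = \frac{5}{-7 - -896} = \frac{5}{-7 + 896} = \frac{5}{889} \approx 0.0056243$)
$S{\left(W \right)} = -110 + W$ ($S{\left(W \right)} = -91 + \left(W - 19\right) = -91 + \left(-19 + W\right) = -110 + W$)
$\frac{-27232 + 47051}{O{\left(-4 \right)} \left(-9\right) + S{\left(o \right)}} = \frac{-27232 + 47051}{25 \left(-9\right) + \left(-110 + \frac{5}{889}\right)} = \frac{19819}{-225 - \frac{97785}{889}} = \frac{19819}{- \frac{297810}{889}} = 19819 \left(- \frac{889}{297810}\right) = - \frac{17619091}{297810}$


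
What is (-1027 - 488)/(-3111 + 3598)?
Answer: -1515/487 ≈ -3.1109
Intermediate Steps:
(-1027 - 488)/(-3111 + 3598) = -1515/487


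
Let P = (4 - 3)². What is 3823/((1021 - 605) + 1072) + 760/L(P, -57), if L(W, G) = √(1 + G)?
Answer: 3823/1488 - 190*I*√14/7 ≈ 2.5692 - 101.56*I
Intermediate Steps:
P = 1 (P = 1² = 1)
3823/((1021 - 605) + 1072) + 760/L(P, -57) = 3823/((1021 - 605) + 1072) + 760/(√(1 - 57)) = 3823/(416 + 1072) + 760/(√(-56)) = 3823/1488 + 760/((2*I*√14)) = 3823*(1/1488) + 760*(-I*√14/28) = 3823/1488 - 190*I*√14/7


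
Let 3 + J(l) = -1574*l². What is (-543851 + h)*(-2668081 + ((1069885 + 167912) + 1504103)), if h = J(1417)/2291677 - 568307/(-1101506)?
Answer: -101598625238333680684083/2524295965562 ≈ -4.0248e+10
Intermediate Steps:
J(l) = -3 - 1574*l²
h = -3479916230256395/2524295965562 (h = (-3 - 1574*1417²)/2291677 - 568307/(-1101506) = (-3 - 1574*2007889)*(1/2291677) - 568307*(-1/1101506) = (-3 - 3160417286)*(1/2291677) + 568307/1101506 = -3160417289*1/2291677 + 568307/1101506 = -3160417289/2291677 + 568307/1101506 = -3479916230256395/2524295965562 ≈ -1378.6)
(-543851 + h)*(-2668081 + ((1069885 + 167912) + 1504103)) = (-543851 - 3479916230256395/2524295965562)*(-2668081 + ((1069885 + 167912) + 1504103)) = -1376320801397115657*(-2668081 + (1237797 + 1504103))/2524295965562 = -1376320801397115657*(-2668081 + 2741900)/2524295965562 = -1376320801397115657/2524295965562*73819 = -101598625238333680684083/2524295965562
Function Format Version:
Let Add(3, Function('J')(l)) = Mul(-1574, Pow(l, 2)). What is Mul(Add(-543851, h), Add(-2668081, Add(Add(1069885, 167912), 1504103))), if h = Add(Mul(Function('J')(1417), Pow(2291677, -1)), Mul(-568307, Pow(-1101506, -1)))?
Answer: Rational(-101598625238333680684083, 2524295965562) ≈ -4.0248e+10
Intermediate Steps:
Function('J')(l) = Add(-3, Mul(-1574, Pow(l, 2)))
h = Rational(-3479916230256395, 2524295965562) (h = Add(Mul(Add(-3, Mul(-1574, Pow(1417, 2))), Pow(2291677, -1)), Mul(-568307, Pow(-1101506, -1))) = Add(Mul(Add(-3, Mul(-1574, 2007889)), Rational(1, 2291677)), Mul(-568307, Rational(-1, 1101506))) = Add(Mul(Add(-3, -3160417286), Rational(1, 2291677)), Rational(568307, 1101506)) = Add(Mul(-3160417289, Rational(1, 2291677)), Rational(568307, 1101506)) = Add(Rational(-3160417289, 2291677), Rational(568307, 1101506)) = Rational(-3479916230256395, 2524295965562) ≈ -1378.6)
Mul(Add(-543851, h), Add(-2668081, Add(Add(1069885, 167912), 1504103))) = Mul(Add(-543851, Rational(-3479916230256395, 2524295965562)), Add(-2668081, Add(Add(1069885, 167912), 1504103))) = Mul(Rational(-1376320801397115657, 2524295965562), Add(-2668081, Add(1237797, 1504103))) = Mul(Rational(-1376320801397115657, 2524295965562), Add(-2668081, 2741900)) = Mul(Rational(-1376320801397115657, 2524295965562), 73819) = Rational(-101598625238333680684083, 2524295965562)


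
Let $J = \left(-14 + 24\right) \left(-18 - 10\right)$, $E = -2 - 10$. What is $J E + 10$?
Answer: $3370$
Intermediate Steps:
$E = -12$
$J = -280$ ($J = 10 \left(-28\right) = -280$)
$J E + 10 = \left(-280\right) \left(-12\right) + 10 = 3360 + 10 = 3370$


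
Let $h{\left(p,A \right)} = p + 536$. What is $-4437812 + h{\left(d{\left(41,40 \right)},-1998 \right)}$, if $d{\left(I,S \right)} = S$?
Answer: $-4437236$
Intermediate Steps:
$h{\left(p,A \right)} = 536 + p$
$-4437812 + h{\left(d{\left(41,40 \right)},-1998 \right)} = -4437812 + \left(536 + 40\right) = -4437812 + 576 = -4437236$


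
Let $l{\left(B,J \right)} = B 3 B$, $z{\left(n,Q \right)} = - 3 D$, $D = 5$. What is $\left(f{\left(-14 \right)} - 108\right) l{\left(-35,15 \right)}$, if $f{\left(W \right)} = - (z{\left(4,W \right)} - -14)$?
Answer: $-393225$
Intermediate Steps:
$z{\left(n,Q \right)} = -15$ ($z{\left(n,Q \right)} = \left(-3\right) 5 = -15$)
$l{\left(B,J \right)} = 3 B^{2}$ ($l{\left(B,J \right)} = 3 B B = 3 B^{2}$)
$f{\left(W \right)} = 1$ ($f{\left(W \right)} = - (-15 - -14) = - (-15 + 14) = \left(-1\right) \left(-1\right) = 1$)
$\left(f{\left(-14 \right)} - 108\right) l{\left(-35,15 \right)} = \left(1 - 108\right) 3 \left(-35\right)^{2} = - 107 \cdot 3 \cdot 1225 = \left(-107\right) 3675 = -393225$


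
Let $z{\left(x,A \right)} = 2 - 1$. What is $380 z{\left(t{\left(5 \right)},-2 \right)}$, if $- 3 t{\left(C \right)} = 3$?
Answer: $380$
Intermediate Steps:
$t{\left(C \right)} = -1$ ($t{\left(C \right)} = \left(- \frac{1}{3}\right) 3 = -1$)
$z{\left(x,A \right)} = 1$
$380 z{\left(t{\left(5 \right)},-2 \right)} = 380 \cdot 1 = 380$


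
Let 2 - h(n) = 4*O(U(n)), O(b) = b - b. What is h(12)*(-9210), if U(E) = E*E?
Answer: -18420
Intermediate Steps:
U(E) = E²
O(b) = 0
h(n) = 2 (h(n) = 2 - 4*0 = 2 - 1*0 = 2 + 0 = 2)
h(12)*(-9210) = 2*(-9210) = -18420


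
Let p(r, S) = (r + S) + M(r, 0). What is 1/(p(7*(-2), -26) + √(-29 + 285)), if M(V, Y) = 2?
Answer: -1/22 ≈ -0.045455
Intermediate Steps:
p(r, S) = 2 + S + r (p(r, S) = (r + S) + 2 = (S + r) + 2 = 2 + S + r)
1/(p(7*(-2), -26) + √(-29 + 285)) = 1/((2 - 26 + 7*(-2)) + √(-29 + 285)) = 1/((2 - 26 - 14) + √256) = 1/(-38 + 16) = 1/(-22) = -1/22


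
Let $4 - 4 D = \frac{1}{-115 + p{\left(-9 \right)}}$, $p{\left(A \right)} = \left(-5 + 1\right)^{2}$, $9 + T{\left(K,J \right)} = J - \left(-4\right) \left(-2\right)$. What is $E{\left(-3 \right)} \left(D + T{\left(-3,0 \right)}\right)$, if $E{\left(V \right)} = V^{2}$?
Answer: $- \frac{6335}{44} \approx -143.98$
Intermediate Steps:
$T{\left(K,J \right)} = -17 + J$ ($T{\left(K,J \right)} = -9 + \left(J - \left(-4\right) \left(-2\right)\right) = -9 + \left(J - 8\right) = -9 + \left(-8 + J\right) = -17 + J$)
$p{\left(A \right)} = 16$ ($p{\left(A \right)} = \left(-4\right)^{2} = 16$)
$D = \frac{397}{396}$ ($D = 1 - \frac{1}{4 \left(-115 + 16\right)} = 1 - \frac{1}{4 \left(-99\right)} = 1 - - \frac{1}{396} = 1 + \frac{1}{396} = \frac{397}{396} \approx 1.0025$)
$E{\left(-3 \right)} \left(D + T{\left(-3,0 \right)}\right) = \left(-3\right)^{2} \left(\frac{397}{396} + \left(-17 + 0\right)\right) = 9 \left(\frac{397}{396} - 17\right) = 9 \left(- \frac{6335}{396}\right) = - \frac{6335}{44}$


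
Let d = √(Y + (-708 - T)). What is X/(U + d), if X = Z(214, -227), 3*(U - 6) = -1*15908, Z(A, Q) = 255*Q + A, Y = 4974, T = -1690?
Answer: 1374588285/126219248 + 519039*√1489/126219248 ≈ 11.049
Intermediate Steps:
Z(A, Q) = A + 255*Q
U = -15890/3 (U = 6 + (-1*15908)/3 = 6 + (⅓)*(-15908) = 6 - 15908/3 = -15890/3 ≈ -5296.7)
d = 2*√1489 (d = √(4974 + (-708 - 1*(-1690))) = √(4974 + (-708 + 1690)) = √(4974 + 982) = √5956 = 2*√1489 ≈ 77.175)
X = -57671 (X = 214 + 255*(-227) = 214 - 57885 = -57671)
X/(U + d) = -57671/(-15890/3 + 2*√1489)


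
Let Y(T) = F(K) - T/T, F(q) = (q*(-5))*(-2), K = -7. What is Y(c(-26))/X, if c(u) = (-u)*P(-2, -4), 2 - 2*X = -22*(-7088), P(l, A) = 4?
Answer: 71/77967 ≈ 0.00091064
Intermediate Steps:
X = -77967 (X = 1 - (-11)*(-7088) = 1 - 1/2*155936 = 1 - 77968 = -77967)
F(q) = 10*q (F(q) = -5*q*(-2) = 10*q)
c(u) = -4*u (c(u) = -u*4 = -4*u)
Y(T) = -71 (Y(T) = 10*(-7) - T/T = -70 - 1*1 = -70 - 1 = -71)
Y(c(-26))/X = -71/(-77967) = -71*(-1/77967) = 71/77967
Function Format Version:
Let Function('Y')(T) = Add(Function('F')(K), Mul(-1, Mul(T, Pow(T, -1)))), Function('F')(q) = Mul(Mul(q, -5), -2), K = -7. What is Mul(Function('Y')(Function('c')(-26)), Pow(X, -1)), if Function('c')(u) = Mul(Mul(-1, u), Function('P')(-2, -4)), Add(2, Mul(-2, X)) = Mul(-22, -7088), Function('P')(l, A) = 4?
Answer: Rational(71, 77967) ≈ 0.00091064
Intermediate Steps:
X = -77967 (X = Add(1, Mul(Rational(-1, 2), Mul(-22, -7088))) = Add(1, Mul(Rational(-1, 2), 155936)) = Add(1, -77968) = -77967)
Function('F')(q) = Mul(10, q) (Function('F')(q) = Mul(Mul(-5, q), -2) = Mul(10, q))
Function('c')(u) = Mul(-4, u) (Function('c')(u) = Mul(Mul(-1, u), 4) = Mul(-4, u))
Function('Y')(T) = -71 (Function('Y')(T) = Add(Mul(10, -7), Mul(-1, Mul(T, Pow(T, -1)))) = Add(-70, Mul(-1, 1)) = Add(-70, -1) = -71)
Mul(Function('Y')(Function('c')(-26)), Pow(X, -1)) = Mul(-71, Pow(-77967, -1)) = Mul(-71, Rational(-1, 77967)) = Rational(71, 77967)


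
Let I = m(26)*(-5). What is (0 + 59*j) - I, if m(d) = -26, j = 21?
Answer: 1109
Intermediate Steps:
I = 130 (I = -26*(-5) = 130)
(0 + 59*j) - I = (0 + 59*21) - 1*130 = (0 + 1239) - 130 = 1239 - 130 = 1109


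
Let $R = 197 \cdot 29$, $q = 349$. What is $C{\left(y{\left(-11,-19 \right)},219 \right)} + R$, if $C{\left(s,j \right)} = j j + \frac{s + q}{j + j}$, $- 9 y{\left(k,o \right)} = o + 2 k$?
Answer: $\frac{105793045}{1971} \approx 53675.0$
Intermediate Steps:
$R = 5713$
$y{\left(k,o \right)} = - \frac{2 k}{9} - \frac{o}{9}$ ($y{\left(k,o \right)} = - \frac{o + 2 k}{9} = - \frac{2 k}{9} - \frac{o}{9}$)
$C{\left(s,j \right)} = j^{2} + \frac{349 + s}{2 j}$ ($C{\left(s,j \right)} = j j + \frac{s + 349}{j + j} = j^{2} + \frac{349 + s}{2 j}$)
$C{\left(y{\left(-11,-19 \right)},219 \right)} + R = \frac{349 - - \frac{41}{9} + 2 \cdot 219^{3}}{2 \cdot 219} + 5713 = \frac{1}{2} \cdot \frac{1}{219} \left(349 + \left(\frac{22}{9} + \frac{19}{9}\right) + 2 \cdot 10503459\right) + 5713 = \frac{1}{2} \cdot \frac{1}{219} \left(349 + \frac{41}{9} + 21006918\right) + 5713 = \frac{1}{2} \cdot \frac{1}{219} \cdot \frac{189065444}{9} + 5713 = \frac{94532722}{1971} + 5713 = \frac{105793045}{1971}$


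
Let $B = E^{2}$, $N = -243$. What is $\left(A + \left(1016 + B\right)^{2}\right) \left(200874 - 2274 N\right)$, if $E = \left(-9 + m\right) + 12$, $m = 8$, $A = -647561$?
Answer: $486135838848$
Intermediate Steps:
$E = 11$ ($E = \left(-9 + 8\right) + 12 = -1 + 12 = 11$)
$B = 121$ ($B = 11^{2} = 121$)
$\left(A + \left(1016 + B\right)^{2}\right) \left(200874 - 2274 N\right) = \left(-647561 + \left(1016 + 121\right)^{2}\right) \left(200874 - -552582\right) = \left(-647561 + 1137^{2}\right) \left(200874 + 552582\right) = \left(-647561 + 1292769\right) 753456 = 645208 \cdot 753456 = 486135838848$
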